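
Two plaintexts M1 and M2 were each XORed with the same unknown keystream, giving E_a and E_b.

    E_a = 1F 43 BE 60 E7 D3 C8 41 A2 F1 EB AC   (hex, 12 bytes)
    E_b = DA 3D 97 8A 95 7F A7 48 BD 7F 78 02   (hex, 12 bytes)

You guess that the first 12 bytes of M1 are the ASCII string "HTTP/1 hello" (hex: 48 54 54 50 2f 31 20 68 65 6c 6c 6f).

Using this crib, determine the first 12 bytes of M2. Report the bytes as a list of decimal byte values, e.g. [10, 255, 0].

First, E_a ⊕ E_b = (M1 ⊕ K) ⊕ (M2 ⊕ K) = M1 ⊕ M2, so the key drops out. Then M2 = (M1 ⊕ M2) ⊕ M1 over the first 12 bytes.
byte 0: (1f ^ da) ^ 48 = c5 ^ 48 = 8d
byte 1: (43 ^ 3d) ^ 54 = 7e ^ 54 = 2a
byte 2: (be ^ 97) ^ 54 = 29 ^ 54 = 7d
byte 3: (60 ^ 8a) ^ 50 = ea ^ 50 = ba
byte 4: (e7 ^ 95) ^ 2f = 72 ^ 2f = 5d
byte 5: (d3 ^ 7f) ^ 31 = ac ^ 31 = 9d
byte 6: (c8 ^ a7) ^ 20 = 6f ^ 20 = 4f
byte 7: (41 ^ 48) ^ 68 = 09 ^ 68 = 61
byte 8: (a2 ^ bd) ^ 65 = 1f ^ 65 = 7a
byte 9: (f1 ^ 7f) ^ 6c = 8e ^ 6c = e2
byte 10: (eb ^ 78) ^ 6c = 93 ^ 6c = ff
byte 11: (ac ^ 02) ^ 6f = ae ^ 6f = c1

[141, 42, 125, 186, 93, 157, 79, 97, 122, 226, 255, 193]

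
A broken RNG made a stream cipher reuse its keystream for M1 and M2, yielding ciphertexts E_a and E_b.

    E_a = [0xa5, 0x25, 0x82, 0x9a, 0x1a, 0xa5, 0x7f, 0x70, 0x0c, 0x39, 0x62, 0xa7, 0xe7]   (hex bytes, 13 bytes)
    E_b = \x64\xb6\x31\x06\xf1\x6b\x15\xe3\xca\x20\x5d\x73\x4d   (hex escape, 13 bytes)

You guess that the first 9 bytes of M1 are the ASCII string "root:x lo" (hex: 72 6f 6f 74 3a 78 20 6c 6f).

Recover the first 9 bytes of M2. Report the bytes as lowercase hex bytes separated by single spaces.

First, E_a ⊕ E_b = (M1 ⊕ K) ⊕ (M2 ⊕ K) = M1 ⊕ M2, so the key drops out. Then M2 = (M1 ⊕ M2) ⊕ M1 over the first 9 bytes.
byte 0: (a5 XOR 64) XOR 72 = c1 XOR 72 = b3
byte 1: (25 XOR b6) XOR 6f = 93 XOR 6f = fc
byte 2: (82 XOR 31) XOR 6f = b3 XOR 6f = dc
byte 3: (9a XOR 06) XOR 74 = 9c XOR 74 = e8
byte 4: (1a XOR f1) XOR 3a = eb XOR 3a = d1
byte 5: (a5 XOR 6b) XOR 78 = ce XOR 78 = b6
byte 6: (7f XOR 15) XOR 20 = 6a XOR 20 = 4a
byte 7: (70 XOR e3) XOR 6c = 93 XOR 6c = ff
byte 8: (0c XOR ca) XOR 6f = c6 XOR 6f = a9

b3 fc dc e8 d1 b6 4a ff a9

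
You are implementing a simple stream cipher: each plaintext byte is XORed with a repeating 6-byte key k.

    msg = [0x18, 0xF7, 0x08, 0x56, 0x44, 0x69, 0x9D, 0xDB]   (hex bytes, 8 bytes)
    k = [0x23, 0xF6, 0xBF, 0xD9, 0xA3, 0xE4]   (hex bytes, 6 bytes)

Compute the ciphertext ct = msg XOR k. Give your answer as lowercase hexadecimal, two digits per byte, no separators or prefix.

The 6-byte key repeats, so the effective keystream is 23 f6 bf d9 a3 e4 23 f6.
byte 0:  24 ^  35 =  59
byte 1: 247 ^ 246 =   1
byte 2:   8 ^ 191 = 183
byte 3:  86 ^ 217 = 143
byte 4:  68 ^ 163 = 231
byte 5: 105 ^ 228 = 141
byte 6: 157 ^  35 = 190
byte 7: 219 ^ 246 =  45

3b01b78fe78dbe2d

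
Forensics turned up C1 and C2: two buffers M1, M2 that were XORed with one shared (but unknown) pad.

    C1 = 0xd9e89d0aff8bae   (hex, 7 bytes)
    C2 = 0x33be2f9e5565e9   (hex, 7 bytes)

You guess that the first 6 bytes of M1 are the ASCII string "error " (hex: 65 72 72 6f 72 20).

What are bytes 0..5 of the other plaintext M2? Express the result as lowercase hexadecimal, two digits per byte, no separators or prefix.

8f24c0fbd8ce

First, C1 ⊕ C2 = (M1 ⊕ K) ⊕ (M2 ⊕ K) = M1 ⊕ M2, so the key drops out. Then M2 = (M1 ⊕ M2) ⊕ M1 over the first 6 bytes.
byte 0: (d9 ⊕ 33) ⊕ 65 = ea ⊕ 65 = 8f
byte 1: (e8 ⊕ be) ⊕ 72 = 56 ⊕ 72 = 24
byte 2: (9d ⊕ 2f) ⊕ 72 = b2 ⊕ 72 = c0
byte 3: (0a ⊕ 9e) ⊕ 6f = 94 ⊕ 6f = fb
byte 4: (ff ⊕ 55) ⊕ 72 = aa ⊕ 72 = d8
byte 5: (8b ⊕ 65) ⊕ 20 = ee ⊕ 20 = ce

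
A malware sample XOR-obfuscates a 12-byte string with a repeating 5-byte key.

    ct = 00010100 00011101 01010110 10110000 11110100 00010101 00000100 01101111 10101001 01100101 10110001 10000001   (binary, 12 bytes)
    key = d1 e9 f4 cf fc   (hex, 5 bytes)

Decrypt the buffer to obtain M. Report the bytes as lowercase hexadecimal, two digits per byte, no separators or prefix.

c5f4a27f08c4ed9b66996068

The 5-byte key repeats, so the effective keystream is d1 e9 f4 cf fc d1 e9 f4 cf fc d1 e9.
byte 0: 14 XOR d1 = c5
byte 1: 1d XOR e9 = f4
byte 2: 56 XOR f4 = a2
byte 3: b0 XOR cf = 7f
byte 4: f4 XOR fc = 08
byte 5: 15 XOR d1 = c4
byte 6: 04 XOR e9 = ed
byte 7: 6f XOR f4 = 9b
byte 8: a9 XOR cf = 66
byte 9: 65 XOR fc = 99
byte 10: b1 XOR d1 = 60
byte 11: 81 XOR e9 = 68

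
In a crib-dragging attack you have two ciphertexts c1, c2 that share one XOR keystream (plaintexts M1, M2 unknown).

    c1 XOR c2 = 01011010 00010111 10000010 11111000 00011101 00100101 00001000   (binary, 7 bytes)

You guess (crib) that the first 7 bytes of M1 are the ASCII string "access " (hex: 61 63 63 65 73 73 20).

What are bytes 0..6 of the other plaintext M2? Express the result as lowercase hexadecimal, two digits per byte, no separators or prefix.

3b74e19d6e5628

Since c1 ⊕ c2 = M1 ⊕ M2, XORing with the guessed M1 bytes yields the corresponding M2 bytes: M2 = (c1 ⊕ c2) ⊕ M1.
byte 0:  90 ^  97 =  59
byte 1:  23 ^  99 = 116
byte 2: 130 ^  99 = 225
byte 3: 248 ^ 101 = 157
byte 4:  29 ^ 115 = 110
byte 5:  37 ^ 115 =  86
byte 6:   8 ^  32 =  40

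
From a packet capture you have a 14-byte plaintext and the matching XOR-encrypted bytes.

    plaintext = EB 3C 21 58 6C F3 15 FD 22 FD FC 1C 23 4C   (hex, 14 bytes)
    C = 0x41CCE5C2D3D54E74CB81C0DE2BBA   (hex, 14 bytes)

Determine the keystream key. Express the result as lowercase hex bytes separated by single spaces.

aa f0 c4 9a bf 26 5b 89 e9 7c 3c c2 08 f6

Since C = plaintext ⊕ key, XORing both sides with plaintext gives key = plaintext ⊕ C.
eb xor 41 = aa
3c xor cc = f0
21 xor e5 = c4
58 xor c2 = 9a
6c xor d3 = bf
f3 xor d5 = 26
15 xor 4e = 5b
fd xor 74 = 89
22 xor cb = e9
fd xor 81 = 7c
fc xor c0 = 3c
1c xor de = c2
23 xor 2b = 08
4c xor ba = f6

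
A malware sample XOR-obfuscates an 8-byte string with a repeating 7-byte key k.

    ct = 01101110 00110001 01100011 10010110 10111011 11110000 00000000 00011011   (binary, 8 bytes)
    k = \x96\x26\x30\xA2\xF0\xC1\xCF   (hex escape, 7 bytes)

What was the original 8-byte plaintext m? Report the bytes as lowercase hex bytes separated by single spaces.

The 7-byte key repeats, so the effective keystream is 96 26 30 a2 f0 c1 cf 96.
byte 0: 6e xor 96 = f8
byte 1: 31 xor 26 = 17
byte 2: 63 xor 30 = 53
byte 3: 96 xor a2 = 34
byte 4: bb xor f0 = 4b
byte 5: f0 xor c1 = 31
byte 6: 00 xor cf = cf
byte 7: 1b xor 96 = 8d

f8 17 53 34 4b 31 cf 8d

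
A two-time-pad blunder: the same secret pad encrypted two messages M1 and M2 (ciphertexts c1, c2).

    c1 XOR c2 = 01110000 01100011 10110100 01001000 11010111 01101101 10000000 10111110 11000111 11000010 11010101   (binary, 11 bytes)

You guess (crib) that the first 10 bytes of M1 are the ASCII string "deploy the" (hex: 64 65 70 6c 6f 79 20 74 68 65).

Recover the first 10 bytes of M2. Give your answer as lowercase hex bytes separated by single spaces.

14 06 c4 24 b8 14 a0 ca af a7

Since c1 ⊕ c2 = M1 ⊕ M2, XORing with the guessed M1 bytes yields the corresponding M2 bytes: M2 = (c1 ⊕ c2) ⊕ M1.
byte 0: 01110000 xor 01100100 = 00010100
byte 1: 01100011 xor 01100101 = 00000110
byte 2: 10110100 xor 01110000 = 11000100
byte 3: 01001000 xor 01101100 = 00100100
byte 4: 11010111 xor 01101111 = 10111000
byte 5: 01101101 xor 01111001 = 00010100
byte 6: 10000000 xor 00100000 = 10100000
byte 7: 10111110 xor 01110100 = 11001010
byte 8: 11000111 xor 01101000 = 10101111
byte 9: 11000010 xor 01100101 = 10100111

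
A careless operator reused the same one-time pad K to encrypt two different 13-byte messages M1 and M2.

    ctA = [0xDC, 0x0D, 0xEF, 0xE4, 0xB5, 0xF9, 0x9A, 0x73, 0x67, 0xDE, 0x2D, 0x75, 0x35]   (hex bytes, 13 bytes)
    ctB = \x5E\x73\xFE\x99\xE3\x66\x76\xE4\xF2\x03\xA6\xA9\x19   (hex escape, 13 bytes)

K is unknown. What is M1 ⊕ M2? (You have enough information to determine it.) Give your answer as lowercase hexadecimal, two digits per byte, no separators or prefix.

ctA ⊕ ctB = (M1 ⊕ K) ⊕ (M2 ⊕ K) = M1 ⊕ M2 — the shared key cancels under XOR.
dc ⊕ 5e = 82
0d ⊕ 73 = 7e
ef ⊕ fe = 11
e4 ⊕ 99 = 7d
b5 ⊕ e3 = 56
f9 ⊕ 66 = 9f
9a ⊕ 76 = ec
73 ⊕ e4 = 97
67 ⊕ f2 = 95
de ⊕ 03 = dd
2d ⊕ a6 = 8b
75 ⊕ a9 = dc
35 ⊕ 19 = 2c

827e117d569fec9795dd8bdc2c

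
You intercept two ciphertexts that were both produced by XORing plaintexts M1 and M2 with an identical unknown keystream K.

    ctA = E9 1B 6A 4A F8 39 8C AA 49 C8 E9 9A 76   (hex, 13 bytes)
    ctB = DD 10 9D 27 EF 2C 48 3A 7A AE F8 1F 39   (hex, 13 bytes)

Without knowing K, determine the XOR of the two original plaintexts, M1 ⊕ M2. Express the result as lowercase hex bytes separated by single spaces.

34 0b f7 6d 17 15 c4 90 33 66 11 85 4f

ctA ⊕ ctB = (M1 ⊕ K) ⊕ (M2 ⊕ K) = M1 ⊕ M2 — the shared key cancels under XOR.
byte 0: e9 ⊕ dd = 34
byte 1: 1b ⊕ 10 = 0b
byte 2: 6a ⊕ 9d = f7
byte 3: 4a ⊕ 27 = 6d
byte 4: f8 ⊕ ef = 17
byte 5: 39 ⊕ 2c = 15
byte 6: 8c ⊕ 48 = c4
byte 7: aa ⊕ 3a = 90
byte 8: 49 ⊕ 7a = 33
byte 9: c8 ⊕ ae = 66
byte 10: e9 ⊕ f8 = 11
byte 11: 9a ⊕ 1f = 85
byte 12: 76 ⊕ 39 = 4f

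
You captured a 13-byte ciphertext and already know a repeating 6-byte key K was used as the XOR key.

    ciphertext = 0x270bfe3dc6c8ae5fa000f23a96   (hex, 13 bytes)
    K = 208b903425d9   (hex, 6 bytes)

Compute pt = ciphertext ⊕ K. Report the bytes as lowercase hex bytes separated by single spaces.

The 6-byte key repeats, so the effective keystream is 20 8b 90 34 25 d9 20 8b 90 34 25 d9 20.
byte 0: 00100111 xor 00100000 = 00000111
byte 1: 00001011 xor 10001011 = 10000000
byte 2: 11111110 xor 10010000 = 01101110
byte 3: 00111101 xor 00110100 = 00001001
byte 4: 11000110 xor 00100101 = 11100011
byte 5: 11001000 xor 11011001 = 00010001
byte 6: 10101110 xor 00100000 = 10001110
byte 7: 01011111 xor 10001011 = 11010100
byte 8: 10100000 xor 10010000 = 00110000
byte 9: 00000000 xor 00110100 = 00110100
byte 10: 11110010 xor 00100101 = 11010111
byte 11: 00111010 xor 11011001 = 11100011
byte 12: 10010110 xor 00100000 = 10110110

07 80 6e 09 e3 11 8e d4 30 34 d7 e3 b6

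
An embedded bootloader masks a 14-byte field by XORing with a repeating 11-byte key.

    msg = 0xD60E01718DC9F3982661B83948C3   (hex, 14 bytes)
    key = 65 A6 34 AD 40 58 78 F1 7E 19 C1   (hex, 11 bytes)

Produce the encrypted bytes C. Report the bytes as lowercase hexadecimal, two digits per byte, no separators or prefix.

The 11-byte key repeats, so the effective keystream is 65 a6 34 ad 40 58 78 f1 7e 19 c1 65 a6 34.
byte 0: d6 ^ 65 = b3
byte 1: 0e ^ a6 = a8
byte 2: 01 ^ 34 = 35
byte 3: 71 ^ ad = dc
byte 4: 8d ^ 40 = cd
byte 5: c9 ^ 58 = 91
byte 6: f3 ^ 78 = 8b
byte 7: 98 ^ f1 = 69
byte 8: 26 ^ 7e = 58
byte 9: 61 ^ 19 = 78
byte 10: b8 ^ c1 = 79
byte 11: 39 ^ 65 = 5c
byte 12: 48 ^ a6 = ee
byte 13: c3 ^ 34 = f7

b3a835dccd918b695878795ceef7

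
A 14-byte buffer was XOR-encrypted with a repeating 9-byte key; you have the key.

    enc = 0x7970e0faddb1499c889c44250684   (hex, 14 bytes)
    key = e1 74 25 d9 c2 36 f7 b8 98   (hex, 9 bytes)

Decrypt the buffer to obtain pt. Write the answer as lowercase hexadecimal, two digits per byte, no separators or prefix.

9804c5231f87be24107d3000df46

The 9-byte key repeats, so the effective keystream is e1 74 25 d9 c2 36 f7 b8 98 e1 74 25 d9 c2.
byte 0: 121 ^ 225 = 152
byte 1: 112 ^ 116 =   4
byte 2: 224 ^  37 = 197
byte 3: 250 ^ 217 =  35
byte 4: 221 ^ 194 =  31
byte 5: 177 ^  54 = 135
byte 6:  73 ^ 247 = 190
byte 7: 156 ^ 184 =  36
byte 8: 136 ^ 152 =  16
byte 9: 156 ^ 225 = 125
byte 10:  68 ^ 116 =  48
byte 11:  37 ^  37 =   0
byte 12:   6 ^ 217 = 223
byte 13: 132 ^ 194 =  70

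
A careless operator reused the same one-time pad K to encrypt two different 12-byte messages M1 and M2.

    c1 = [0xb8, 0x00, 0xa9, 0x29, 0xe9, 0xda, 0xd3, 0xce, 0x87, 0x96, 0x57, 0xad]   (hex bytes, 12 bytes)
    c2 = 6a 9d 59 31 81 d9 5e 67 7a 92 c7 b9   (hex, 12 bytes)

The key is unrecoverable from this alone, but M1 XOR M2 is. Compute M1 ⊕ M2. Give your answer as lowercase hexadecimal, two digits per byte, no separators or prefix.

d29df01868038da9fd049014

c1 ⊕ c2 = (M1 ⊕ K) ⊕ (M2 ⊕ K) = M1 ⊕ M2 — the shared key cancels under XOR.
b8 ^ 6a = d2
00 ^ 9d = 9d
a9 ^ 59 = f0
29 ^ 31 = 18
e9 ^ 81 = 68
da ^ d9 = 03
d3 ^ 5e = 8d
ce ^ 67 = a9
87 ^ 7a = fd
96 ^ 92 = 04
57 ^ c7 = 90
ad ^ b9 = 14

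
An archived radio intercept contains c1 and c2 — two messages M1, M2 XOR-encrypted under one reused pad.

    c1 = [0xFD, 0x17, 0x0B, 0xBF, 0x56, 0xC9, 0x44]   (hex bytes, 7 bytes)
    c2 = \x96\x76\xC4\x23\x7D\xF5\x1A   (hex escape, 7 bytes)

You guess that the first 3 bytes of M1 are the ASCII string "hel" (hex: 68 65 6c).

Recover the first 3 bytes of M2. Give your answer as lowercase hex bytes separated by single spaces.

First, c1 ⊕ c2 = (M1 ⊕ K) ⊕ (M2 ⊕ K) = M1 ⊕ M2, so the key drops out. Then M2 = (M1 ⊕ M2) ⊕ M1 over the first 3 bytes.
byte 0: (fd ^ 96) ^ 68 = 6b ^ 68 = 03
byte 1: (17 ^ 76) ^ 65 = 61 ^ 65 = 04
byte 2: (0b ^ c4) ^ 6c = cf ^ 6c = a3

03 04 a3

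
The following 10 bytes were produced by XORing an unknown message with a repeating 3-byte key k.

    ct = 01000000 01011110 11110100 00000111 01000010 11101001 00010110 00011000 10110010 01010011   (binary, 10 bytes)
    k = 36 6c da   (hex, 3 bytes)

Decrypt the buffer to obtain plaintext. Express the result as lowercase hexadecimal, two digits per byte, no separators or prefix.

76322e312e3320746865

The 3-byte key repeats, so the effective keystream is 36 6c da 36 6c da 36 6c da 36.
byte 0: 01000000 XOR 00110110 = 01110110
byte 1: 01011110 XOR 01101100 = 00110010
byte 2: 11110100 XOR 11011010 = 00101110
byte 3: 00000111 XOR 00110110 = 00110001
byte 4: 01000010 XOR 01101100 = 00101110
byte 5: 11101001 XOR 11011010 = 00110011
byte 6: 00010110 XOR 00110110 = 00100000
byte 7: 00011000 XOR 01101100 = 01110100
byte 8: 10110010 XOR 11011010 = 01101000
byte 9: 01010011 XOR 00110110 = 01100101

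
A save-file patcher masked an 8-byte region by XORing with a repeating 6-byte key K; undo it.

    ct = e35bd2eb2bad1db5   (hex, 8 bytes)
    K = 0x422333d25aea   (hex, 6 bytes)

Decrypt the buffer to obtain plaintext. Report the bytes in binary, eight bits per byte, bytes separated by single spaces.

The 6-byte key repeats, so the effective keystream is 42 23 33 d2 5a ea 42 23.
byte 0: e3 xor 42 = a1
byte 1: 5b xor 23 = 78
byte 2: d2 xor 33 = e1
byte 3: eb xor d2 = 39
byte 4: 2b xor 5a = 71
byte 5: ad xor ea = 47
byte 6: 1d xor 42 = 5f
byte 7: b5 xor 23 = 96

10100001 01111000 11100001 00111001 01110001 01000111 01011111 10010110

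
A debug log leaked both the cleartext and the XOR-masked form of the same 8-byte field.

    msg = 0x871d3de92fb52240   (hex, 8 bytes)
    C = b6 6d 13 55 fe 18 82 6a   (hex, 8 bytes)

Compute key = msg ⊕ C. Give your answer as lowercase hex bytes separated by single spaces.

Since C = msg ⊕ key, XORing both sides with msg gives key = msg ⊕ C.
135 XOR 182 =  49
 29 XOR 109 = 112
 61 XOR  19 =  46
233 XOR  85 = 188
 47 XOR 254 = 209
181 XOR  24 = 173
 34 XOR 130 = 160
 64 XOR 106 =  42

31 70 2e bc d1 ad a0 2a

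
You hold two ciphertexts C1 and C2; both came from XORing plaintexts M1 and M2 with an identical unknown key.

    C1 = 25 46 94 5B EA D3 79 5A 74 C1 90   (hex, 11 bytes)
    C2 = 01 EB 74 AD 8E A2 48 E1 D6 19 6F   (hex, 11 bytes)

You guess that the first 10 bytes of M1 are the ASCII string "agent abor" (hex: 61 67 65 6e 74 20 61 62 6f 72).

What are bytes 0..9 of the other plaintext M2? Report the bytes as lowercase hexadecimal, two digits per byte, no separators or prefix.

45ca8598105150d9cdaa

First, C1 ⊕ C2 = (M1 ⊕ K) ⊕ (M2 ⊕ K) = M1 ⊕ M2, so the key drops out. Then M2 = (M1 ⊕ M2) ⊕ M1 over the first 10 bytes.
byte 0: (25 ⊕ 01) ⊕ 61 = 24 ⊕ 61 = 45
byte 1: (46 ⊕ eb) ⊕ 67 = ad ⊕ 67 = ca
byte 2: (94 ⊕ 74) ⊕ 65 = e0 ⊕ 65 = 85
byte 3: (5b ⊕ ad) ⊕ 6e = f6 ⊕ 6e = 98
byte 4: (ea ⊕ 8e) ⊕ 74 = 64 ⊕ 74 = 10
byte 5: (d3 ⊕ a2) ⊕ 20 = 71 ⊕ 20 = 51
byte 6: (79 ⊕ 48) ⊕ 61 = 31 ⊕ 61 = 50
byte 7: (5a ⊕ e1) ⊕ 62 = bb ⊕ 62 = d9
byte 8: (74 ⊕ d6) ⊕ 6f = a2 ⊕ 6f = cd
byte 9: (c1 ⊕ 19) ⊕ 72 = d8 ⊕ 72 = aa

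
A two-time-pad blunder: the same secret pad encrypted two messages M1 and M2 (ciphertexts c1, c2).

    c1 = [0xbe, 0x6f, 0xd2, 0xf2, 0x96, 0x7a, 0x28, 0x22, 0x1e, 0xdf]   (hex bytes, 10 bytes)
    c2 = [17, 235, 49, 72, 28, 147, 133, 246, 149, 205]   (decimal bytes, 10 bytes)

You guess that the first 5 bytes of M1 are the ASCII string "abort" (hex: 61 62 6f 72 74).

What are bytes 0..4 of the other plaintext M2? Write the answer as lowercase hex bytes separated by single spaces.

ce e6 8c c8 fe

First, c1 ⊕ c2 = (M1 ⊕ K) ⊕ (M2 ⊕ K) = M1 ⊕ M2, so the key drops out. Then M2 = (M1 ⊕ M2) ⊕ M1 over the first 5 bytes.
byte 0: (be xor 11) xor 61 = af xor 61 = ce
byte 1: (6f xor eb) xor 62 = 84 xor 62 = e6
byte 2: (d2 xor 31) xor 6f = e3 xor 6f = 8c
byte 3: (f2 xor 48) xor 72 = ba xor 72 = c8
byte 4: (96 xor 1c) xor 74 = 8a xor 74 = fe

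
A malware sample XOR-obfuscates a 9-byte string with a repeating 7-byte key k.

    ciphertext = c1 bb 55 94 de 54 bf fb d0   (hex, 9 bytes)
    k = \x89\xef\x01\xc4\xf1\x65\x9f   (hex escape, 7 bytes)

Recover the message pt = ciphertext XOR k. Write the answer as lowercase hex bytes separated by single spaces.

The 7-byte key repeats, so the effective keystream is 89 ef 01 c4 f1 65 9f 89 ef.
byte 0: c1 XOR 89 = 48
byte 1: bb XOR ef = 54
byte 2: 55 XOR 01 = 54
byte 3: 94 XOR c4 = 50
byte 4: de XOR f1 = 2f
byte 5: 54 XOR 65 = 31
byte 6: bf XOR 9f = 20
byte 7: fb XOR 89 = 72
byte 8: d0 XOR ef = 3f

48 54 54 50 2f 31 20 72 3f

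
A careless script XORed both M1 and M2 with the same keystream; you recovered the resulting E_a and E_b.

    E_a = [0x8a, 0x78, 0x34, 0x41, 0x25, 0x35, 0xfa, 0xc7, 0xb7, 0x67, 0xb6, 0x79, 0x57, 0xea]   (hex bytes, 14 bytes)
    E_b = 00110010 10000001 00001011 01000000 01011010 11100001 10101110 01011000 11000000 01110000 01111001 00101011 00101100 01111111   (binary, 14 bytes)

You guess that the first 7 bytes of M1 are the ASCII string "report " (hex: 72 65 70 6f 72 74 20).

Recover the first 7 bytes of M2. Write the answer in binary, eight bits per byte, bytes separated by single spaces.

First, E_a ⊕ E_b = (M1 ⊕ K) ⊕ (M2 ⊕ K) = M1 ⊕ M2, so the key drops out. Then M2 = (M1 ⊕ M2) ⊕ M1 over the first 7 bytes.
byte 0: (8a XOR 32) XOR 72 = b8 XOR 72 = ca
byte 1: (78 XOR 81) XOR 65 = f9 XOR 65 = 9c
byte 2: (34 XOR 0b) XOR 70 = 3f XOR 70 = 4f
byte 3: (41 XOR 40) XOR 6f = 01 XOR 6f = 6e
byte 4: (25 XOR 5a) XOR 72 = 7f XOR 72 = 0d
byte 5: (35 XOR e1) XOR 74 = d4 XOR 74 = a0
byte 6: (fa XOR ae) XOR 20 = 54 XOR 20 = 74

11001010 10011100 01001111 01101110 00001101 10100000 01110100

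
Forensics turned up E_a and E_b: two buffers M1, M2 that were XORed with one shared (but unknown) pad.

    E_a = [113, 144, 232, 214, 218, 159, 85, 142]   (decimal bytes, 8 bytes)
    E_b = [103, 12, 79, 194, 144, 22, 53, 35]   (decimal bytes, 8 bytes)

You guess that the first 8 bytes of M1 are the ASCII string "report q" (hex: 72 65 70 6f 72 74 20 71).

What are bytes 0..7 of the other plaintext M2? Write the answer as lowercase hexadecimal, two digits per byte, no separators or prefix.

First, E_a ⊕ E_b = (M1 ⊕ K) ⊕ (M2 ⊕ K) = M1 ⊕ M2, so the key drops out. Then M2 = (M1 ⊕ M2) ⊕ M1 over the first 8 bytes.
byte 0: (71 XOR 67) XOR 72 = 16 XOR 72 = 64
byte 1: (90 XOR 0c) XOR 65 = 9c XOR 65 = f9
byte 2: (e8 XOR 4f) XOR 70 = a7 XOR 70 = d7
byte 3: (d6 XOR c2) XOR 6f = 14 XOR 6f = 7b
byte 4: (da XOR 90) XOR 72 = 4a XOR 72 = 38
byte 5: (9f XOR 16) XOR 74 = 89 XOR 74 = fd
byte 6: (55 XOR 35) XOR 20 = 60 XOR 20 = 40
byte 7: (8e XOR 23) XOR 71 = ad XOR 71 = dc

64f9d77b38fd40dc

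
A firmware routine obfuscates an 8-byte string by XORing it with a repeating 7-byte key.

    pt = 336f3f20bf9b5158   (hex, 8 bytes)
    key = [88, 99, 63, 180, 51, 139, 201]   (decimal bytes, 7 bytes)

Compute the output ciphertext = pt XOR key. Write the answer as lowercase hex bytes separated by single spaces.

6b 0c 00 94 8c 10 98 00

The 7-byte key repeats, so the effective keystream is 58 63 3f b4 33 8b c9 58.
byte 0: 00110011 ⊕ 01011000 = 01101011
byte 1: 01101111 ⊕ 01100011 = 00001100
byte 2: 00111111 ⊕ 00111111 = 00000000
byte 3: 00100000 ⊕ 10110100 = 10010100
byte 4: 10111111 ⊕ 00110011 = 10001100
byte 5: 10011011 ⊕ 10001011 = 00010000
byte 6: 01010001 ⊕ 11001001 = 10011000
byte 7: 01011000 ⊕ 01011000 = 00000000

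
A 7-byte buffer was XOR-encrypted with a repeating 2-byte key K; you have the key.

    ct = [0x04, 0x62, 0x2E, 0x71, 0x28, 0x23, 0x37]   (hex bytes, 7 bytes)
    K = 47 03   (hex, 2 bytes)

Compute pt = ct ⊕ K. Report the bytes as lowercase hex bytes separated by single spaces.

43 61 69 72 6f 20 70

The 2-byte key repeats, so the effective keystream is 47 03 47 03 47 03 47.
byte 0: 04 xor 47 = 43
byte 1: 62 xor 03 = 61
byte 2: 2e xor 47 = 69
byte 3: 71 xor 03 = 72
byte 4: 28 xor 47 = 6f
byte 5: 23 xor 03 = 20
byte 6: 37 xor 47 = 70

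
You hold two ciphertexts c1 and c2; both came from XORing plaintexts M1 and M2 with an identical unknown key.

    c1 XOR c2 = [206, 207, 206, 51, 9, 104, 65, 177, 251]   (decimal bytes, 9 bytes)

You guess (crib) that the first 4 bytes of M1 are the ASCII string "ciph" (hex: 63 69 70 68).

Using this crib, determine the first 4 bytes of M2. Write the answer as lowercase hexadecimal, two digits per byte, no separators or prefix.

Since c1 ⊕ c2 = M1 ⊕ M2, XORing with the guessed M1 bytes yields the corresponding M2 bytes: M2 = (c1 ⊕ c2) ⊕ M1.
byte 0: 206 xor  99 = 173
byte 1: 207 xor 105 = 166
byte 2: 206 xor 112 = 190
byte 3:  51 xor 104 =  91

ada6be5b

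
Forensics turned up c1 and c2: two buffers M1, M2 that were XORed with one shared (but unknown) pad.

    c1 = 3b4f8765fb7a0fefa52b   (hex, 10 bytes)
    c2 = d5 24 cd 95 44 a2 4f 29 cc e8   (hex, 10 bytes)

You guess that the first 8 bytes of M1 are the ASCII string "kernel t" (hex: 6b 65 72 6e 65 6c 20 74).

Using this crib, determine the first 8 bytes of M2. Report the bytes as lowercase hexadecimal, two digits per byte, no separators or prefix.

850e389edab460b2

First, c1 ⊕ c2 = (M1 ⊕ K) ⊕ (M2 ⊕ K) = M1 ⊕ M2, so the key drops out. Then M2 = (M1 ⊕ M2) ⊕ M1 over the first 8 bytes.
byte 0: (3b xor d5) xor 6b = ee xor 6b = 85
byte 1: (4f xor 24) xor 65 = 6b xor 65 = 0e
byte 2: (87 xor cd) xor 72 = 4a xor 72 = 38
byte 3: (65 xor 95) xor 6e = f0 xor 6e = 9e
byte 4: (fb xor 44) xor 65 = bf xor 65 = da
byte 5: (7a xor a2) xor 6c = d8 xor 6c = b4
byte 6: (0f xor 4f) xor 20 = 40 xor 20 = 60
byte 7: (ef xor 29) xor 74 = c6 xor 74 = b2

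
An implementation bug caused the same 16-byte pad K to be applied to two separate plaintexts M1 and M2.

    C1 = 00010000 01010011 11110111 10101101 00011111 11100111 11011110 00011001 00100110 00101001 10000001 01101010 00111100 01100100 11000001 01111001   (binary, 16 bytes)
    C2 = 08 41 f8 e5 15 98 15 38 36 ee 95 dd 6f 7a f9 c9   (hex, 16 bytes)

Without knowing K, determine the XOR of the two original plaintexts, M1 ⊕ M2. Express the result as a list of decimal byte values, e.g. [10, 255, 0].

[24, 18, 15, 72, 10, 127, 203, 33, 16, 199, 20, 183, 83, 30, 56, 176]

C1 ⊕ C2 = (M1 ⊕ K) ⊕ (M2 ⊕ K) = M1 ⊕ M2 — the shared key cancels under XOR.
10 XOR 08 = 18
53 XOR 41 = 12
f7 XOR f8 = 0f
ad XOR e5 = 48
1f XOR 15 = 0a
e7 XOR 98 = 7f
de XOR 15 = cb
19 XOR 38 = 21
26 XOR 36 = 10
29 XOR ee = c7
81 XOR 95 = 14
6a XOR dd = b7
3c XOR 6f = 53
64 XOR 7a = 1e
c1 XOR f9 = 38
79 XOR c9 = b0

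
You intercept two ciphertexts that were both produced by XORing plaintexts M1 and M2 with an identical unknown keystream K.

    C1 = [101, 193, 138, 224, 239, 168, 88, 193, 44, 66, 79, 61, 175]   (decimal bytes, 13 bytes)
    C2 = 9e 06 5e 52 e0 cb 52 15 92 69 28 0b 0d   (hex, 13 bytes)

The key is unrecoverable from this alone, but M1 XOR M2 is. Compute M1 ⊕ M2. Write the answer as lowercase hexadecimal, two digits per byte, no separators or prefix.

C1 ⊕ C2 = (M1 ⊕ K) ⊕ (M2 ⊕ K) = M1 ⊕ M2 — the shared key cancels under XOR.
byte 0: 101 ⊕ 158 = 251
byte 1: 193 ⊕   6 = 199
byte 2: 138 ⊕  94 = 212
byte 3: 224 ⊕  82 = 178
byte 4: 239 ⊕ 224 =  15
byte 5: 168 ⊕ 203 =  99
byte 6:  88 ⊕  82 =  10
byte 7: 193 ⊕  21 = 212
byte 8:  44 ⊕ 146 = 190
byte 9:  66 ⊕ 105 =  43
byte 10:  79 ⊕  40 = 103
byte 11:  61 ⊕  11 =  54
byte 12: 175 ⊕  13 = 162

fbc7d4b20f630ad4be2b6736a2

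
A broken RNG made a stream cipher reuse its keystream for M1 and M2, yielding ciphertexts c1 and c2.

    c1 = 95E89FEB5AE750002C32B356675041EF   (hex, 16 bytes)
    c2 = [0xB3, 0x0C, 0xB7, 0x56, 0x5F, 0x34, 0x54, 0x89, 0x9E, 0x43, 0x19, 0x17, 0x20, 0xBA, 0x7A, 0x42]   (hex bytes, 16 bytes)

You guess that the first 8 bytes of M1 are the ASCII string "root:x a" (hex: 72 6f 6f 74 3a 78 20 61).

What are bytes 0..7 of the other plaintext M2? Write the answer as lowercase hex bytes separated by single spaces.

First, c1 ⊕ c2 = (M1 ⊕ K) ⊕ (M2 ⊕ K) = M1 ⊕ M2, so the key drops out. Then M2 = (M1 ⊕ M2) ⊕ M1 over the first 8 bytes.
byte 0: (95 ⊕ b3) ⊕ 72 = 26 ⊕ 72 = 54
byte 1: (e8 ⊕ 0c) ⊕ 6f = e4 ⊕ 6f = 8b
byte 2: (9f ⊕ b7) ⊕ 6f = 28 ⊕ 6f = 47
byte 3: (eb ⊕ 56) ⊕ 74 = bd ⊕ 74 = c9
byte 4: (5a ⊕ 5f) ⊕ 3a = 05 ⊕ 3a = 3f
byte 5: (e7 ⊕ 34) ⊕ 78 = d3 ⊕ 78 = ab
byte 6: (50 ⊕ 54) ⊕ 20 = 04 ⊕ 20 = 24
byte 7: (00 ⊕ 89) ⊕ 61 = 89 ⊕ 61 = e8

54 8b 47 c9 3f ab 24 e8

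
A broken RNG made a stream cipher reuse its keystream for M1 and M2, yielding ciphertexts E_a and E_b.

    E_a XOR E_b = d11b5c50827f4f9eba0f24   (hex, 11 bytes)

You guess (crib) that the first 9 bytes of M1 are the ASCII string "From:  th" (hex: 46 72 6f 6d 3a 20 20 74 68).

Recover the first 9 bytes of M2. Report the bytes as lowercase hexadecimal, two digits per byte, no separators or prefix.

Since E_a ⊕ E_b = M1 ⊕ M2, XORing with the guessed M1 bytes yields the corresponding M2 bytes: M2 = (E_a ⊕ E_b) ⊕ M1.
d1 ⊕ 46 = 97
1b ⊕ 72 = 69
5c ⊕ 6f = 33
50 ⊕ 6d = 3d
82 ⊕ 3a = b8
7f ⊕ 20 = 5f
4f ⊕ 20 = 6f
9e ⊕ 74 = ea
ba ⊕ 68 = d2

9769333db85f6fead2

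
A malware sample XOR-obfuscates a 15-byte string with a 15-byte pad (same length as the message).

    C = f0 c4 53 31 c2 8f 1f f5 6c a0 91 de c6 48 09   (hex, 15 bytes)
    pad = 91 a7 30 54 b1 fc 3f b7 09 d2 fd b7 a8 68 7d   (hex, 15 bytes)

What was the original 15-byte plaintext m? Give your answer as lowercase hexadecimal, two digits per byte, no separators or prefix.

11110000 ^ 10010001 = 01100001
11000100 ^ 10100111 = 01100011
01010011 ^ 00110000 = 01100011
00110001 ^ 01010100 = 01100101
11000010 ^ 10110001 = 01110011
10001111 ^ 11111100 = 01110011
00011111 ^ 00111111 = 00100000
11110101 ^ 10110111 = 01000010
01101100 ^ 00001001 = 01100101
10100000 ^ 11010010 = 01110010
10010001 ^ 11111101 = 01101100
11011110 ^ 10110111 = 01101001
11000110 ^ 10101000 = 01101110
01001000 ^ 01101000 = 00100000
00001001 ^ 01111101 = 01110100

616363657373204265726c696e2074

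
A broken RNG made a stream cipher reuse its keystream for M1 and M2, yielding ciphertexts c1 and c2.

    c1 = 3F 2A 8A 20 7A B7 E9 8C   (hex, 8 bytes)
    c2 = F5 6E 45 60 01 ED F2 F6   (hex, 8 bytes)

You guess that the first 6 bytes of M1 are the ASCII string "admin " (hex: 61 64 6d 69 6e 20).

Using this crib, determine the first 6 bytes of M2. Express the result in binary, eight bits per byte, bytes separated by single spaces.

10101011 00100000 10100010 00101001 00010101 01111010

First, c1 ⊕ c2 = (M1 ⊕ K) ⊕ (M2 ⊕ K) = M1 ⊕ M2, so the key drops out. Then M2 = (M1 ⊕ M2) ⊕ M1 over the first 6 bytes.
byte 0: (3f ^ f5) ^ 61 = ca ^ 61 = ab
byte 1: (2a ^ 6e) ^ 64 = 44 ^ 64 = 20
byte 2: (8a ^ 45) ^ 6d = cf ^ 6d = a2
byte 3: (20 ^ 60) ^ 69 = 40 ^ 69 = 29
byte 4: (7a ^ 01) ^ 6e = 7b ^ 6e = 15
byte 5: (b7 ^ ed) ^ 20 = 5a ^ 20 = 7a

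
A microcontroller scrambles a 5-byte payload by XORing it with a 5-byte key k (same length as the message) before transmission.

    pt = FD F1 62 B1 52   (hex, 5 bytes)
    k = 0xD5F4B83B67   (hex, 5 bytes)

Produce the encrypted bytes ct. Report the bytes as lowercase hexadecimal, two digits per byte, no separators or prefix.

XOR is its own inverse, so applying the key byte-wise gives the result directly.
fd ^ d5 = 28
f1 ^ f4 = 05
62 ^ b8 = da
b1 ^ 3b = 8a
52 ^ 67 = 35

2805da8a35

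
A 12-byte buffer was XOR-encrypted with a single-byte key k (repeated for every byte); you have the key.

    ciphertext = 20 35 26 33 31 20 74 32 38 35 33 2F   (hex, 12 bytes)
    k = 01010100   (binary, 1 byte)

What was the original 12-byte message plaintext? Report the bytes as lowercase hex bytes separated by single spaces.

74 61 72 67 65 74 20 66 6c 61 67 7b

The 1-byte key repeats, so the effective keystream is 54 54 54 54 54 54 54 54 54 54 54 54.
byte 0: 20 XOR 54 = 74
byte 1: 35 XOR 54 = 61
byte 2: 26 XOR 54 = 72
byte 3: 33 XOR 54 = 67
byte 4: 31 XOR 54 = 65
byte 5: 20 XOR 54 = 74
byte 6: 74 XOR 54 = 20
byte 7: 32 XOR 54 = 66
byte 8: 38 XOR 54 = 6c
byte 9: 35 XOR 54 = 61
byte 10: 33 XOR 54 = 67
byte 11: 2f XOR 54 = 7b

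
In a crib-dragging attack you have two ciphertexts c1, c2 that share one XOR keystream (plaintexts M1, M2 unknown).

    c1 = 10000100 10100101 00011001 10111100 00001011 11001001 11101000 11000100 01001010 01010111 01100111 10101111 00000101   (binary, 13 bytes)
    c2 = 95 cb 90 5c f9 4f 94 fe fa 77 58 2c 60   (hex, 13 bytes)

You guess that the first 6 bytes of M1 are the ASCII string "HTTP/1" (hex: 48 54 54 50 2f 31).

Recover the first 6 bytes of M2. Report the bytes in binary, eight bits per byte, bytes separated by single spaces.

First, c1 ⊕ c2 = (M1 ⊕ K) ⊕ (M2 ⊕ K) = M1 ⊕ M2, so the key drops out. Then M2 = (M1 ⊕ M2) ⊕ M1 over the first 6 bytes.
byte 0: (84 ⊕ 95) ⊕ 48 = 11 ⊕ 48 = 59
byte 1: (a5 ⊕ cb) ⊕ 54 = 6e ⊕ 54 = 3a
byte 2: (19 ⊕ 90) ⊕ 54 = 89 ⊕ 54 = dd
byte 3: (bc ⊕ 5c) ⊕ 50 = e0 ⊕ 50 = b0
byte 4: (0b ⊕ f9) ⊕ 2f = f2 ⊕ 2f = dd
byte 5: (c9 ⊕ 4f) ⊕ 31 = 86 ⊕ 31 = b7

01011001 00111010 11011101 10110000 11011101 10110111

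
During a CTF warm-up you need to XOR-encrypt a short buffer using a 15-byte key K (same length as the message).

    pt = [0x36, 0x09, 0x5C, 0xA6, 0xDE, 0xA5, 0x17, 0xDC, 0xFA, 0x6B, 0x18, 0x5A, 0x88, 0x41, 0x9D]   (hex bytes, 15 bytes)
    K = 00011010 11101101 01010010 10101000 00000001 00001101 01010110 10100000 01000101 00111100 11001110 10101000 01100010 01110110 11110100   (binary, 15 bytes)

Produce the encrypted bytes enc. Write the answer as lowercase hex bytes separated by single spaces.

2c e4 0e 0e df a8 41 7c bf 57 d6 f2 ea 37 69

XOR is its own inverse, so applying the key byte-wise gives the result directly.
36 ^ 1a = 2c
09 ^ ed = e4
5c ^ 52 = 0e
a6 ^ a8 = 0e
de ^ 01 = df
a5 ^ 0d = a8
17 ^ 56 = 41
dc ^ a0 = 7c
fa ^ 45 = bf
6b ^ 3c = 57
18 ^ ce = d6
5a ^ a8 = f2
88 ^ 62 = ea
41 ^ 76 = 37
9d ^ f4 = 69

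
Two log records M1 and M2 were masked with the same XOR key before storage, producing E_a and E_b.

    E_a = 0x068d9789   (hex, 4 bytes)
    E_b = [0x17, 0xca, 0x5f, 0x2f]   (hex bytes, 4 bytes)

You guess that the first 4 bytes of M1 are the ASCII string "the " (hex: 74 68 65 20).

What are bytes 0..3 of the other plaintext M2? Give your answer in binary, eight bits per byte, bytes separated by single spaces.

01100101 00101111 10101101 10000110

First, E_a ⊕ E_b = (M1 ⊕ K) ⊕ (M2 ⊕ K) = M1 ⊕ M2, so the key drops out. Then M2 = (M1 ⊕ M2) ⊕ M1 over the first 4 bytes.
byte 0: (06 xor 17) xor 74 = 11 xor 74 = 65
byte 1: (8d xor ca) xor 68 = 47 xor 68 = 2f
byte 2: (97 xor 5f) xor 65 = c8 xor 65 = ad
byte 3: (89 xor 2f) xor 20 = a6 xor 20 = 86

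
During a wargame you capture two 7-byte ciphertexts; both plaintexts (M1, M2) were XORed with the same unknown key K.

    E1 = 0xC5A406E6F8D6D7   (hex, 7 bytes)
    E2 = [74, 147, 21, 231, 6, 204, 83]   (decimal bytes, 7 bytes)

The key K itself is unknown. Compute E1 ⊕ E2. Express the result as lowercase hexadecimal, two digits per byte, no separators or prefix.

8f371301fe1a84

E1 ⊕ E2 = (M1 ⊕ K) ⊕ (M2 ⊕ K) = M1 ⊕ M2 — the shared key cancels under XOR.
11000101 ^ 01001010 = 10001111
10100100 ^ 10010011 = 00110111
00000110 ^ 00010101 = 00010011
11100110 ^ 11100111 = 00000001
11111000 ^ 00000110 = 11111110
11010110 ^ 11001100 = 00011010
11010111 ^ 01010011 = 10000100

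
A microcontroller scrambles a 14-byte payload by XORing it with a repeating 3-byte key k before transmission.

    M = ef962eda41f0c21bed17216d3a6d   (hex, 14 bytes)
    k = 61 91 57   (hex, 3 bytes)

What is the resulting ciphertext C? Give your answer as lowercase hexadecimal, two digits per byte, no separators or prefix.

The 3-byte key repeats, so the effective keystream is 61 91 57 61 91 57 61 91 57 61 91 57 61 91.
byte 0: 11101111 XOR 01100001 = 10001110
byte 1: 10010110 XOR 10010001 = 00000111
byte 2: 00101110 XOR 01010111 = 01111001
byte 3: 11011010 XOR 01100001 = 10111011
byte 4: 01000001 XOR 10010001 = 11010000
byte 5: 11110000 XOR 01010111 = 10100111
byte 6: 11000010 XOR 01100001 = 10100011
byte 7: 00011011 XOR 10010001 = 10001010
byte 8: 11101101 XOR 01010111 = 10111010
byte 9: 00010111 XOR 01100001 = 01110110
byte 10: 00100001 XOR 10010001 = 10110000
byte 11: 01101101 XOR 01010111 = 00111010
byte 12: 00111010 XOR 01100001 = 01011011
byte 13: 01101101 XOR 10010001 = 11111100

8e0779bbd0a7a38aba76b03a5bfc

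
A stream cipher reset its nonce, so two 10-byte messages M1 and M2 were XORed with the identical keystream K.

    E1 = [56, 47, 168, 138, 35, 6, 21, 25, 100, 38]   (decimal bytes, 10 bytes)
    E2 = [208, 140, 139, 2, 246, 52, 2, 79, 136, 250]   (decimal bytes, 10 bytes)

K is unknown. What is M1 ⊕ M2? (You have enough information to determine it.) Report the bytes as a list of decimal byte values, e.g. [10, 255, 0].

[232, 163, 35, 136, 213, 50, 23, 86, 236, 220]

E1 ⊕ E2 = (M1 ⊕ K) ⊕ (M2 ⊕ K) = M1 ⊕ M2 — the shared key cancels under XOR.
byte 0: 38 XOR d0 = e8
byte 1: 2f XOR 8c = a3
byte 2: a8 XOR 8b = 23
byte 3: 8a XOR 02 = 88
byte 4: 23 XOR f6 = d5
byte 5: 06 XOR 34 = 32
byte 6: 15 XOR 02 = 17
byte 7: 19 XOR 4f = 56
byte 8: 64 XOR 88 = ec
byte 9: 26 XOR fa = dc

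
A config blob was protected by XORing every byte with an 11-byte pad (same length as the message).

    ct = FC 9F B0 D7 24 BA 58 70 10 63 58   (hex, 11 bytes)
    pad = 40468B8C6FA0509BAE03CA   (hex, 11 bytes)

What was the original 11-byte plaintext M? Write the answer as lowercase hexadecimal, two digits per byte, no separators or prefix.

byte 0: 252 ^  64 = 188
byte 1: 159 ^  70 = 217
byte 2: 176 ^ 139 =  59
byte 3: 215 ^ 140 =  91
byte 4:  36 ^ 111 =  75
byte 5: 186 ^ 160 =  26
byte 6:  88 ^  80 =   8
byte 7: 112 ^ 155 = 235
byte 8:  16 ^ 174 = 190
byte 9:  99 ^   3 =  96
byte 10:  88 ^ 202 = 146

bcd93b5b4b1a08ebbe6092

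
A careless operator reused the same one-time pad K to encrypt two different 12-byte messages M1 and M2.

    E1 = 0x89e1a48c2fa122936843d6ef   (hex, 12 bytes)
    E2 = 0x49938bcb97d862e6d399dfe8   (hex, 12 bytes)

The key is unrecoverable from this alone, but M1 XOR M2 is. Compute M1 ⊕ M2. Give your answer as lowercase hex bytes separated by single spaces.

c0 72 2f 47 b8 79 40 75 bb da 09 07

E1 ⊕ E2 = (M1 ⊕ K) ⊕ (M2 ⊕ K) = M1 ⊕ M2 — the shared key cancels under XOR.
byte 0: 89 XOR 49 = c0
byte 1: e1 XOR 93 = 72
byte 2: a4 XOR 8b = 2f
byte 3: 8c XOR cb = 47
byte 4: 2f XOR 97 = b8
byte 5: a1 XOR d8 = 79
byte 6: 22 XOR 62 = 40
byte 7: 93 XOR e6 = 75
byte 8: 68 XOR d3 = bb
byte 9: 43 XOR 99 = da
byte 10: d6 XOR df = 09
byte 11: ef XOR e8 = 07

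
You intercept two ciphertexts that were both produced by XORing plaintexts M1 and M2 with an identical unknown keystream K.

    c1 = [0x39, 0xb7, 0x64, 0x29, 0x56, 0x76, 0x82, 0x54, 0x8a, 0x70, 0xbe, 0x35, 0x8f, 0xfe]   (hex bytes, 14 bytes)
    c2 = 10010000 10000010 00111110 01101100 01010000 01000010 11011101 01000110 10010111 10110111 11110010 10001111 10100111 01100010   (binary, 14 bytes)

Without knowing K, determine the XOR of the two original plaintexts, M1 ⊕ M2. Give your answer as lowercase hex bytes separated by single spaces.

c1 ⊕ c2 = (M1 ⊕ K) ⊕ (M2 ⊕ K) = M1 ⊕ M2 — the shared key cancels under XOR.
byte 0:  57 xor 144 = 169
byte 1: 183 xor 130 =  53
byte 2: 100 xor  62 =  90
byte 3:  41 xor 108 =  69
byte 4:  86 xor  80 =   6
byte 5: 118 xor  66 =  52
byte 6: 130 xor 221 =  95
byte 7:  84 xor  70 =  18
byte 8: 138 xor 151 =  29
byte 9: 112 xor 183 = 199
byte 10: 190 xor 242 =  76
byte 11:  53 xor 143 = 186
byte 12: 143 xor 167 =  40
byte 13: 254 xor  98 = 156

a9 35 5a 45 06 34 5f 12 1d c7 4c ba 28 9c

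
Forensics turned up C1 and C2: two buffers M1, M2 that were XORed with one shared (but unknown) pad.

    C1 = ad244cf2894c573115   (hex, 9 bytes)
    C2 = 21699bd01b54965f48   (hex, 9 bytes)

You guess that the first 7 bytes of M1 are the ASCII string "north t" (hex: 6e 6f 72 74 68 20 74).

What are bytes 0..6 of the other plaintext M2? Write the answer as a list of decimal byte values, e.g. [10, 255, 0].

First, C1 ⊕ C2 = (M1 ⊕ K) ⊕ (M2 ⊕ K) = M1 ⊕ M2, so the key drops out. Then M2 = (M1 ⊕ M2) ⊕ M1 over the first 7 bytes.
byte 0: (ad XOR 21) XOR 6e = 8c XOR 6e = e2
byte 1: (24 XOR 69) XOR 6f = 4d XOR 6f = 22
byte 2: (4c XOR 9b) XOR 72 = d7 XOR 72 = a5
byte 3: (f2 XOR d0) XOR 74 = 22 XOR 74 = 56
byte 4: (89 XOR 1b) XOR 68 = 92 XOR 68 = fa
byte 5: (4c XOR 54) XOR 20 = 18 XOR 20 = 38
byte 6: (57 XOR 96) XOR 74 = c1 XOR 74 = b5

[226, 34, 165, 86, 250, 56, 181]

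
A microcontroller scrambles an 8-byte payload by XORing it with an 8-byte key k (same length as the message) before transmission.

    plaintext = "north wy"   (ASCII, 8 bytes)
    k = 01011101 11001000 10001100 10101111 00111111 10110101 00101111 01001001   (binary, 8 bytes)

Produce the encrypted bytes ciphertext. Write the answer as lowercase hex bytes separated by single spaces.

byte 0: 6e ⊕ 5d = 33
byte 1: 6f ⊕ c8 = a7
byte 2: 72 ⊕ 8c = fe
byte 3: 74 ⊕ af = db
byte 4: 68 ⊕ 3f = 57
byte 5: 20 ⊕ b5 = 95
byte 6: 77 ⊕ 2f = 58
byte 7: 79 ⊕ 49 = 30

33 a7 fe db 57 95 58 30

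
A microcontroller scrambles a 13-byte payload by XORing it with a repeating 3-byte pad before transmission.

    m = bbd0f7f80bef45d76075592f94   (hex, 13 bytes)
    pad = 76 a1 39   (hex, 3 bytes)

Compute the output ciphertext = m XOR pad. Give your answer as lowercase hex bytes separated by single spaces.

cd 71 ce 8e aa d6 33 76 59 03 f8 16 e2

The 3-byte key repeats, so the effective keystream is 76 a1 39 76 a1 39 76 a1 39 76 a1 39 76.
byte 0: bb ⊕ 76 = cd
byte 1: d0 ⊕ a1 = 71
byte 2: f7 ⊕ 39 = ce
byte 3: f8 ⊕ 76 = 8e
byte 4: 0b ⊕ a1 = aa
byte 5: ef ⊕ 39 = d6
byte 6: 45 ⊕ 76 = 33
byte 7: d7 ⊕ a1 = 76
byte 8: 60 ⊕ 39 = 59
byte 9: 75 ⊕ 76 = 03
byte 10: 59 ⊕ a1 = f8
byte 11: 2f ⊕ 39 = 16
byte 12: 94 ⊕ 76 = e2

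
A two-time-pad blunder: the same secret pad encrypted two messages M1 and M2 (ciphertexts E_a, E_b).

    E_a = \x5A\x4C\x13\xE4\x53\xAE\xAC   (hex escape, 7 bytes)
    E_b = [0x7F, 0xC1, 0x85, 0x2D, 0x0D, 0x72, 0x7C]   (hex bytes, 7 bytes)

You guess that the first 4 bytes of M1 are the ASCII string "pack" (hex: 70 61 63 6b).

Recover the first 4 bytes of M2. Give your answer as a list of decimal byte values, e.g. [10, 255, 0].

[85, 236, 245, 162]

First, E_a ⊕ E_b = (M1 ⊕ K) ⊕ (M2 ⊕ K) = M1 ⊕ M2, so the key drops out. Then M2 = (M1 ⊕ M2) ⊕ M1 over the first 4 bytes.
byte 0: (5a XOR 7f) XOR 70 = 25 XOR 70 = 55
byte 1: (4c XOR c1) XOR 61 = 8d XOR 61 = ec
byte 2: (13 XOR 85) XOR 63 = 96 XOR 63 = f5
byte 3: (e4 XOR 2d) XOR 6b = c9 XOR 6b = a2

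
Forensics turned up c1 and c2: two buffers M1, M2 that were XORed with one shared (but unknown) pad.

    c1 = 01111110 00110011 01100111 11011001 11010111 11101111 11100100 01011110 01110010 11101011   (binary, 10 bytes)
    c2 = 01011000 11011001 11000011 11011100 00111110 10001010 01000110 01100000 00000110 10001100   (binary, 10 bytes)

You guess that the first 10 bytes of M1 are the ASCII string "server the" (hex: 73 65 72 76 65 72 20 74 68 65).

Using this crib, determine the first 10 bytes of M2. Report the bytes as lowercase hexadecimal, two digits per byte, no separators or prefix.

First, c1 ⊕ c2 = (M1 ⊕ K) ⊕ (M2 ⊕ K) = M1 ⊕ M2, so the key drops out. Then M2 = (M1 ⊕ M2) ⊕ M1 over the first 10 bytes.
byte 0: (7e XOR 58) XOR 73 = 26 XOR 73 = 55
byte 1: (33 XOR d9) XOR 65 = ea XOR 65 = 8f
byte 2: (67 XOR c3) XOR 72 = a4 XOR 72 = d6
byte 3: (d9 XOR dc) XOR 76 = 05 XOR 76 = 73
byte 4: (d7 XOR 3e) XOR 65 = e9 XOR 65 = 8c
byte 5: (ef XOR 8a) XOR 72 = 65 XOR 72 = 17
byte 6: (e4 XOR 46) XOR 20 = a2 XOR 20 = 82
byte 7: (5e XOR 60) XOR 74 = 3e XOR 74 = 4a
byte 8: (72 XOR 06) XOR 68 = 74 XOR 68 = 1c
byte 9: (eb XOR 8c) XOR 65 = 67 XOR 65 = 02

558fd6738c17824a1c02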